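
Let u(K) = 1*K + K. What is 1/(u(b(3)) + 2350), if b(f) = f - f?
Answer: 1/2350 ≈ 0.00042553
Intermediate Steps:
b(f) = 0
u(K) = 2*K (u(K) = K + K = 2*K)
1/(u(b(3)) + 2350) = 1/(2*0 + 2350) = 1/(0 + 2350) = 1/2350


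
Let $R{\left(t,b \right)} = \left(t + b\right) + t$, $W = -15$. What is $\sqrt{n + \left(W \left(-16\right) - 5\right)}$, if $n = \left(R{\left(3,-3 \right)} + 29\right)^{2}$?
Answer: $\sqrt{1259} \approx 35.482$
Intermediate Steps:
$R{\left(t,b \right)} = b + 2 t$ ($R{\left(t,b \right)} = \left(b + t\right) + t = b + 2 t$)
$n = 1024$ ($n = \left(\left(-3 + 2 \cdot 3\right) + 29\right)^{2} = \left(\left(-3 + 6\right) + 29\right)^{2} = \left(3 + 29\right)^{2} = 32^{2} = 1024$)
$\sqrt{n + \left(W \left(-16\right) - 5\right)} = \sqrt{1024 - -235} = \sqrt{1024 + \left(240 - 5\right)} = \sqrt{1024 + 235} = \sqrt{1259}$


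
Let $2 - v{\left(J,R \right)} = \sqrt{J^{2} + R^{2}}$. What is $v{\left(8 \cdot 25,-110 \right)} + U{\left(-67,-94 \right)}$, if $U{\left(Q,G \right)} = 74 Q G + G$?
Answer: $465960 - 10 \sqrt{521} \approx 4.6573 \cdot 10^{5}$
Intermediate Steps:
$U{\left(Q,G \right)} = G + 74 G Q$ ($U{\left(Q,G \right)} = 74 G Q + G = G + 74 G Q$)
$v{\left(J,R \right)} = 2 - \sqrt{J^{2} + R^{2}}$
$v{\left(8 \cdot 25,-110 \right)} + U{\left(-67,-94 \right)} = \left(2 - \sqrt{\left(8 \cdot 25\right)^{2} + \left(-110\right)^{2}}\right) - 94 \left(1 + 74 \left(-67\right)\right) = \left(2 - \sqrt{200^{2} + 12100}\right) - 94 \left(1 - 4958\right) = \left(2 - \sqrt{40000 + 12100}\right) - -465958 = \left(2 - \sqrt{52100}\right) + 465958 = \left(2 - 10 \sqrt{521}\right) + 465958 = 465960 - 10 \sqrt{521}$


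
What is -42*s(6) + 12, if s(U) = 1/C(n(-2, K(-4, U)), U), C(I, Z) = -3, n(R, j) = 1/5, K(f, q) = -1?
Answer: 26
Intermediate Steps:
n(R, j) = 1/5
s(U) = -1/3 (s(U) = 1/(-3) = -1/3)
-42*s(6) + 12 = -42*(-1/3) + 12 = 14 + 12 = 26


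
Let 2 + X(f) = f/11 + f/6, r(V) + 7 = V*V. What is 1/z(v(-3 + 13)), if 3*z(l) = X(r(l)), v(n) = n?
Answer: 22/161 ≈ 0.13665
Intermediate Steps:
r(V) = -7 + V² (r(V) = -7 + V*V = -7 + V²)
X(f) = -2 + 17*f/66 (X(f) = -2 + (f/11 + f/6) = -2 + 17*f/66)
z(l) = -251/198 + 17*l²/198 (z(l) = (-2 + 17*(-7 + l²)/66)/3 = (-2 + (-119/66 + 17*l²/66))/3 = (-251/66 + 17*l²/66)/3 = -251/198 + 17*l²/198)
1/z(v(-3 + 13)) = 1/(-251/198 + 17*(-3 + 13)²/198) = 1/(-251/198 + (17/198)*10²) = 1/(-251/198 + (17/198)*100) = 1/(-251/198 + 850/99) = 1/(161/22) = 22/161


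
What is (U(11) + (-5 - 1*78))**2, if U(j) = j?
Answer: 5184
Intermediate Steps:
(U(11) + (-5 - 1*78))**2 = (11 + (-5 - 1*78))**2 = (11 + (-5 - 78))**2 = (11 - 83)**2 = (-72)**2 = 5184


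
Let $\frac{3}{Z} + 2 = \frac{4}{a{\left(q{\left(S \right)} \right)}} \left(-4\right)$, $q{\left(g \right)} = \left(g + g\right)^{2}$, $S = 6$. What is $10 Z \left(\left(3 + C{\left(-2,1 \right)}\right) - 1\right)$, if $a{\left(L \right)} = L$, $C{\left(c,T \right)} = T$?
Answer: $- \frac{810}{19} \approx -42.632$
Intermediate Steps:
$q{\left(g \right)} = 4 g^{2}$ ($q{\left(g \right)} = \left(2 g\right)^{2} = 4 g^{2}$)
$Z = - \frac{27}{19}$ ($Z = \frac{3}{-2 + \frac{4}{4 \cdot 6^{2}} \left(-4\right)} = \frac{3}{-2 + \frac{4}{4 \cdot 36} \left(-4\right)} = \frac{3}{-2 + \frac{4}{144} \left(-4\right)} = \frac{3}{-2 + 4 \cdot \frac{1}{144} \left(-4\right)} = \frac{3}{-2 + \frac{1}{36} \left(-4\right)} = \frac{3}{-2 - \frac{1}{9}} = \frac{3}{- \frac{19}{9}} = 3 \left(- \frac{9}{19}\right) = - \frac{27}{19} \approx -1.4211$)
$10 Z \left(\left(3 + C{\left(-2,1 \right)}\right) - 1\right) = 10 \left(- \frac{27}{19}\right) \left(\left(3 + 1\right) - 1\right) = - \frac{270 \left(4 - 1\right)}{19} = \left(- \frac{270}{19}\right) 3 = - \frac{810}{19}$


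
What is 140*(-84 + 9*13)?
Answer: 4620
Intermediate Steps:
140*(-84 + 9*13) = 140*(-84 + 117) = 140*33 = 4620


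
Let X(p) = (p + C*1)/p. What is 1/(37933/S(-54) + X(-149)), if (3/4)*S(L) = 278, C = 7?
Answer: 165688/17113955 ≈ 0.0096815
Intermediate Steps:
S(L) = 1112/3 (S(L) = (4/3)*278 = 1112/3)
X(p) = (7 + p)/p (X(p) = (p + 7*1)/p = (p + 7)/p = (7 + p)/p)
1/(37933/S(-54) + X(-149)) = 1/(37933/(1112/3) + (7 - 149)/(-149)) = 1/(37933*(3/1112) - 1/149*(-142)) = 1/(113799/1112 + 142/149) = 1/(17113955/165688) = 165688/17113955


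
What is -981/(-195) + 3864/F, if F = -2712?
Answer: 26486/7345 ≈ 3.6060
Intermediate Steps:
-981/(-195) + 3864/F = -981/(-195) + 3864/(-2712) = -981*(-1/195) + 3864*(-1/2712) = 327/65 - 161/113 = 26486/7345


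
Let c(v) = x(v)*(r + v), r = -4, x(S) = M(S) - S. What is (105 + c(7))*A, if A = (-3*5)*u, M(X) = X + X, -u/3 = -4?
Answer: -22680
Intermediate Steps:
u = 12 (u = -3*(-4) = 12)
M(X) = 2*X
x(S) = S (x(S) = 2*S - S = S)
A = -180 (A = -3*5*12 = -15*12 = -180)
c(v) = v*(-4 + v)
(105 + c(7))*A = (105 + 7*(-4 + 7))*(-180) = (105 + 7*3)*(-180) = (105 + 21)*(-180) = 126*(-180) = -22680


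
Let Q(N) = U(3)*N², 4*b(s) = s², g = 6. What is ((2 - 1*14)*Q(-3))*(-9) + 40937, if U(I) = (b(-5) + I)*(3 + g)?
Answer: 121856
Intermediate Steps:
b(s) = s²/4
U(I) = 225/4 + 9*I (U(I) = ((¼)*(-5)² + I)*(3 + 6) = ((¼)*25 + I)*9 = (25/4 + I)*9 = 225/4 + 9*I)
Q(N) = 333*N²/4 (Q(N) = (225/4 + 9*3)*N² = (225/4 + 27)*N² = 333*N²/4)
((2 - 1*14)*Q(-3))*(-9) + 40937 = ((2 - 1*14)*((333/4)*(-3)²))*(-9) + 40937 = ((2 - 14)*((333/4)*9))*(-9) + 40937 = -12*2997/4*(-9) + 40937 = -8991*(-9) + 40937 = 80919 + 40937 = 121856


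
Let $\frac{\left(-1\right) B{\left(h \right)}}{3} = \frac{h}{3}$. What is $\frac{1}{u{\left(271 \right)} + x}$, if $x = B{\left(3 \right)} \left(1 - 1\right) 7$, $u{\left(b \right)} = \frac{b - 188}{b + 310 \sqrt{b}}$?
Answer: $\frac{271}{83} + \frac{310 \sqrt{271}}{83} \approx 64.75$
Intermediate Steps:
$B{\left(h \right)} = - h$ ($B{\left(h \right)} = - 3 \frac{h}{3} = - h$)
$u{\left(b \right)} = \frac{-188 + b}{b + 310 \sqrt{b}}$
$x = 0$ ($x = \left(-1\right) 3 \left(1 - 1\right) 7 = - 3 \cdot 0 \cdot 7 = \left(-3\right) 0 = 0$)
$\frac{1}{u{\left(271 \right)} + x} = \frac{1}{\frac{-188 + 271}{271 + 310 \sqrt{271}} + 0} = \frac{1}{\frac{1}{271 + 310 \sqrt{271}} \cdot 83 + 0} = \frac{1}{\frac{83}{271 + 310 \sqrt{271}} + 0} = \frac{1}{83 \frac{1}{271 + 310 \sqrt{271}}} = \frac{271}{83} + \frac{310 \sqrt{271}}{83}$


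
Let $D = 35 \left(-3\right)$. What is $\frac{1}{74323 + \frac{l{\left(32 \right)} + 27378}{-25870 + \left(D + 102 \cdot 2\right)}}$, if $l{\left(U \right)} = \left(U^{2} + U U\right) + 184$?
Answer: $\frac{25771}{1915348423} \approx 1.3455 \cdot 10^{-5}$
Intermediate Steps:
$l{\left(U \right)} = 184 + 2 U^{2}$ ($l{\left(U \right)} = \left(U^{2} + U^{2}\right) + 184 = 2 U^{2} + 184 = 184 + 2 U^{2}$)
$D = -105$
$\frac{1}{74323 + \frac{l{\left(32 \right)} + 27378}{-25870 + \left(D + 102 \cdot 2\right)}} = \frac{1}{74323 + \frac{\left(184 + 2 \cdot 32^{2}\right) + 27378}{-25870 + \left(-105 + 102 \cdot 2\right)}} = \frac{1}{74323 + \frac{\left(184 + 2 \cdot 1024\right) + 27378}{-25870 + \left(-105 + 204\right)}} = \frac{1}{74323 + \frac{\left(184 + 2048\right) + 27378}{-25870 + 99}} = \frac{1}{74323 + \frac{2232 + 27378}{-25771}} = \frac{1}{74323 + 29610 \left(- \frac{1}{25771}\right)} = \frac{1}{74323 - \frac{29610}{25771}} = \frac{1}{\frac{1915348423}{25771}} = \frac{25771}{1915348423}$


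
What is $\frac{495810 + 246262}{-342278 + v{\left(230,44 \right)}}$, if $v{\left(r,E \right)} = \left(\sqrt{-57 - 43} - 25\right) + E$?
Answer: $- \frac{253980820648}{117141223181} - \frac{7420720 i}{117141223181} \approx -2.1682 - 6.3348 \cdot 10^{-5} i$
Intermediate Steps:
$v{\left(r,E \right)} = -25 + E + 10 i$ ($v{\left(r,E \right)} = \left(\sqrt{-100} - 25\right) + E = \left(10 i - 25\right) + E = \left(-25 + 10 i\right) + E = -25 + E + 10 i$)
$\frac{495810 + 246262}{-342278 + v{\left(230,44 \right)}} = \frac{495810 + 246262}{-342278 + \left(-25 + 44 + 10 i\right)} = \frac{742072}{-342278 + \left(19 + 10 i\right)} = \frac{742072}{-342259 + 10 i} = 742072 \frac{-342259 - 10 i}{117141223181} = \frac{742072 \left(-342259 - 10 i\right)}{117141223181}$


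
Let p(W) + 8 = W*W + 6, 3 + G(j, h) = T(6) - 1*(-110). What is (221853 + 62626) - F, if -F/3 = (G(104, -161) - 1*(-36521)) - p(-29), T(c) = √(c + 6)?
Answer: 391846 + 6*√3 ≈ 3.9186e+5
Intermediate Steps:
T(c) = √(6 + c)
G(j, h) = 107 + 2*√3 (G(j, h) = -3 + (√(6 + 6) - 1*(-110)) = -3 + (√12 + 110) = -3 + (2*√3 + 110) = -3 + (110 + 2*√3) = 107 + 2*√3)
p(W) = -2 + W² (p(W) = -8 + (W*W + 6) = -8 + (W² + 6) = -8 + (6 + W²) = -2 + W²)
F = -107367 - 6*√3 (F = -3*(((107 + 2*√3) - 1*(-36521)) - (-2 + (-29)²)) = -3*(((107 + 2*√3) + 36521) - (-2 + 841)) = -3*((36628 + 2*√3) - 1*839) = -3*((36628 + 2*√3) - 839) = -3*(35789 + 2*√3) = -107367 - 6*√3 ≈ -1.0738e+5)
(221853 + 62626) - F = (221853 + 62626) - (-107367 - 6*√3) = 284479 + (107367 + 6*√3) = 391846 + 6*√3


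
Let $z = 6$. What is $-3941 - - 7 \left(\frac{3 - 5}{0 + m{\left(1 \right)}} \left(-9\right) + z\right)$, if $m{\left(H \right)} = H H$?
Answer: $-3773$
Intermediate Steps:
$m{\left(H \right)} = H^{2}$
$-3941 - - 7 \left(\frac{3 - 5}{0 + m{\left(1 \right)}} \left(-9\right) + z\right) = -3941 - - 7 \left(\frac{3 - 5}{0 + 1^{2}} \left(-9\right) + 6\right) = -3941 - - 7 \left(- \frac{2}{0 + 1} \left(-9\right) + 6\right) = -3941 - - 7 \left(- \frac{2}{1} \left(-9\right) + 6\right) = -3941 - - 7 \left(\left(-2\right) 1 \left(-9\right) + 6\right) = -3941 - - 7 \left(\left(-2\right) \left(-9\right) + 6\right) = -3941 - - 7 \left(18 + 6\right) = -3941 - \left(-7\right) 24 = -3941 - -168 = -3941 + 168 = -3773$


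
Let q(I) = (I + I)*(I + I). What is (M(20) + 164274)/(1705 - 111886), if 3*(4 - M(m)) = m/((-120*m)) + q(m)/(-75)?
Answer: -59142641/39665160 ≈ -1.4910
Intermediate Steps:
q(I) = 4*I**2 (q(I) = (2*I)*(2*I) = 4*I**2)
M(m) = 1441/360 + 4*m**2/225 (M(m) = 4 - (m/((-120*m)) + (4*m**2)/(-75))/3 = 4 - (m*(-1/(120*m)) + (4*m**2)*(-1/75))/3 = 4 - (-1/120 - 4*m**2/75)/3 = 4 + (1/360 + 4*m**2/225) = 1441/360 + 4*m**2/225)
(M(20) + 164274)/(1705 - 111886) = ((1441/360 + (4/225)*20**2) + 164274)/(1705 - 111886) = ((1441/360 + (4/225)*400) + 164274)/(-110181) = ((1441/360 + 64/9) + 164274)*(-1/110181) = (4001/360 + 164274)*(-1/110181) = (59142641/360)*(-1/110181) = -59142641/39665160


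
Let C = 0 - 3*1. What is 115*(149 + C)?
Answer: 16790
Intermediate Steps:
C = -3 (C = 0 - 3 = -3)
115*(149 + C) = 115*(149 - 3) = 115*146 = 16790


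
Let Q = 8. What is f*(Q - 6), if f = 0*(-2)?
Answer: 0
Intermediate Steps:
f = 0
f*(Q - 6) = 0*(8 - 6) = 0*2 = 0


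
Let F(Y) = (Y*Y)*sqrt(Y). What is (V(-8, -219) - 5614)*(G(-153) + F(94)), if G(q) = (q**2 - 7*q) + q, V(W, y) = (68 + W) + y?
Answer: -140439771 - 51010228*sqrt(94) ≈ -6.3500e+8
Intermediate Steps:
V(W, y) = 68 + W + y
G(q) = q**2 - 6*q
F(Y) = Y**(5/2) (F(Y) = Y**2*sqrt(Y) = Y**(5/2))
(V(-8, -219) - 5614)*(G(-153) + F(94)) = ((68 - 8 - 219) - 5614)*(-153*(-6 - 153) + 94**(5/2)) = (-159 - 5614)*(-153*(-159) + 8836*sqrt(94)) = -5773*(24327 + 8836*sqrt(94)) = -140439771 - 51010228*sqrt(94)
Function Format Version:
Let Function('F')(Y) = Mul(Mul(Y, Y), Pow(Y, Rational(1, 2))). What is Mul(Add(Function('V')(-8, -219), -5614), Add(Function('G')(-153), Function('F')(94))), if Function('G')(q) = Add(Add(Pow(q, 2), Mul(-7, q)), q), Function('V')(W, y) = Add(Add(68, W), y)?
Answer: Add(-140439771, Mul(-51010228, Pow(94, Rational(1, 2)))) ≈ -6.3500e+8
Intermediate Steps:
Function('V')(W, y) = Add(68, W, y)
Function('G')(q) = Add(Pow(q, 2), Mul(-6, q))
Function('F')(Y) = Pow(Y, Rational(5, 2)) (Function('F')(Y) = Mul(Pow(Y, 2), Pow(Y, Rational(1, 2))) = Pow(Y, Rational(5, 2)))
Mul(Add(Function('V')(-8, -219), -5614), Add(Function('G')(-153), Function('F')(94))) = Mul(Add(Add(68, -8, -219), -5614), Add(Mul(-153, Add(-6, -153)), Pow(94, Rational(5, 2)))) = Mul(Add(-159, -5614), Add(Mul(-153, -159), Mul(8836, Pow(94, Rational(1, 2))))) = Mul(-5773, Add(24327, Mul(8836, Pow(94, Rational(1, 2))))) = Add(-140439771, Mul(-51010228, Pow(94, Rational(1, 2))))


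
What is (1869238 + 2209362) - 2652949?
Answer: 1425651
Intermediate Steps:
(1869238 + 2209362) - 2652949 = 4078600 - 2652949 = 1425651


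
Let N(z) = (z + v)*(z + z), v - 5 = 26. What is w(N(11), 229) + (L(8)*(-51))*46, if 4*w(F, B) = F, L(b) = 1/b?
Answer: -249/4 ≈ -62.250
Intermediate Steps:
v = 31 (v = 5 + 26 = 31)
N(z) = 2*z*(31 + z) (N(z) = (z + 31)*(z + z) = (31 + z)*(2*z) = 2*z*(31 + z))
w(F, B) = F/4
w(N(11), 229) + (L(8)*(-51))*46 = (2*11*(31 + 11))/4 + (-51/8)*46 = (2*11*42)/4 + ((⅛)*(-51))*46 = (¼)*924 - 51/8*46 = 231 - 1173/4 = -249/4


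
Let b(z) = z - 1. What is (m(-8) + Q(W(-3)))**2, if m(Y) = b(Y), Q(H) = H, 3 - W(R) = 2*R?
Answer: 0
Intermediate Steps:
W(R) = 3 - 2*R
b(z) = -1 + z
m(Y) = -1 + Y
(m(-8) + Q(W(-3)))**2 = ((-1 - 8) + (3 - 2*(-3)))**2 = (-9 + (3 + 6))**2 = (-9 + 9)**2 = 0**2 = 0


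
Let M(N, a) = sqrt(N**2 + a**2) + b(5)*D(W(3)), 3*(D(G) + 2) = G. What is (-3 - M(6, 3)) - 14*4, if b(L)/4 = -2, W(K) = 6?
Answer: -59 - 3*sqrt(5) ≈ -65.708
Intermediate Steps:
D(G) = -2 + G/3
b(L) = -8 (b(L) = 4*(-2) = -8)
M(N, a) = sqrt(N**2 + a**2) (M(N, a) = sqrt(N**2 + a**2) - 8*(-2 + (1/3)*6) = sqrt(N**2 + a**2) - 8*(-2 + 2) = sqrt(N**2 + a**2) - 8*0 = sqrt(N**2 + a**2) + 0 = sqrt(N**2 + a**2))
(-3 - M(6, 3)) - 14*4 = (-3 - sqrt(6**2 + 3**2)) - 14*4 = (-3 - sqrt(36 + 9)) - 56 = (-3 - sqrt(45)) - 56 = (-3 - 3*sqrt(5)) - 56 = -59 - 3*sqrt(5)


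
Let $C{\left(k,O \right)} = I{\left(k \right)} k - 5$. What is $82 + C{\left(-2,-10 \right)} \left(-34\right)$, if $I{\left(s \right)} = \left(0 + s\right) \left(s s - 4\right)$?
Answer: $252$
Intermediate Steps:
$I{\left(s \right)} = s \left(-4 + s^{2}\right)$ ($I{\left(s \right)} = s \left(s^{2} - 4\right) = s \left(-4 + s^{2}\right)$)
$C{\left(k,O \right)} = -5 + k^{2} \left(-4 + k^{2}\right)$ ($C{\left(k,O \right)} = k \left(-4 + k^{2}\right) k - 5 = k^{2} \left(-4 + k^{2}\right) - 5 = -5 + k^{2} \left(-4 + k^{2}\right)$)
$82 + C{\left(-2,-10 \right)} \left(-34\right) = 82 + \left(-5 + \left(-2\right)^{2} \left(-4 + \left(-2\right)^{2}\right)\right) \left(-34\right) = 82 + \left(-5 + 4 \left(-4 + 4\right)\right) \left(-34\right) = 82 + \left(-5 + 4 \cdot 0\right) \left(-34\right) = 82 + \left(-5 + 0\right) \left(-34\right) = 82 - -170 = 82 + 170 = 252$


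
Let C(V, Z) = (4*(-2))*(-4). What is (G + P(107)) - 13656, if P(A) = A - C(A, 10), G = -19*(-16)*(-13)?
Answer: -17533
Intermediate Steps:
C(V, Z) = 32 (C(V, Z) = -8*(-4) = 32)
G = -3952 (G = 304*(-13) = -3952)
P(A) = -32 + A (P(A) = A - 1*32 = A - 32 = -32 + A)
(G + P(107)) - 13656 = (-3952 + (-32 + 107)) - 13656 = (-3952 + 75) - 13656 = -3877 - 13656 = -17533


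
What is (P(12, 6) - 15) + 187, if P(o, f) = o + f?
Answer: 190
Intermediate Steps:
P(o, f) = f + o
(P(12, 6) - 15) + 187 = ((6 + 12) - 15) + 187 = (18 - 15) + 187 = 3 + 187 = 190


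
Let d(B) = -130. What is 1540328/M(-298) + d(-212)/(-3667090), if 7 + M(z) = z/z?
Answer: -282426070237/1100127 ≈ -2.5672e+5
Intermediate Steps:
M(z) = -6 (M(z) = -7 + z/z = -7 + 1 = -6)
1540328/M(-298) + d(-212)/(-3667090) = 1540328/(-6) - 130/(-3667090) = 1540328*(-⅙) - 130*(-1/3667090) = -770164/3 + 13/366709 = -282426070237/1100127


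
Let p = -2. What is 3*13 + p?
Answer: 37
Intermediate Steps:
3*13 + p = 3*13 - 2 = 39 - 2 = 37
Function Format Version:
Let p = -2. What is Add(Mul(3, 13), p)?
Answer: 37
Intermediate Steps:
Add(Mul(3, 13), p) = Add(Mul(3, 13), -2) = Add(39, -2) = 37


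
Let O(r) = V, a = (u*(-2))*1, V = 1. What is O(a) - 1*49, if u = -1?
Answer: -48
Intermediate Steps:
a = 2 (a = -1*(-2)*1 = 2*1 = 2)
O(r) = 1
O(a) - 1*49 = 1 - 1*49 = 1 - 49 = -48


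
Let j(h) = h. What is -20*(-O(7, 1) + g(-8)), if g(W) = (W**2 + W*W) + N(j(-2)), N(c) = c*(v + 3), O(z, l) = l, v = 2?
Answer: -2340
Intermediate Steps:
N(c) = 5*c (N(c) = c*(2 + 3) = c*5 = 5*c)
g(W) = -10 + 2*W**2 (g(W) = (W**2 + W*W) + 5*(-2) = (W**2 + W**2) - 10 = 2*W**2 - 10 = -10 + 2*W**2)
-20*(-O(7, 1) + g(-8)) = -20*(-1*1 + (-10 + 2*(-8)**2)) = -20*(-1 + (-10 + 2*64)) = -20*(-1 + (-10 + 128)) = -20*(-1 + 118) = -20*117 = -2340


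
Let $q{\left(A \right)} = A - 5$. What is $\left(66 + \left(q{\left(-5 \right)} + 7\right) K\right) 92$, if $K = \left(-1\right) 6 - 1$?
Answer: $8004$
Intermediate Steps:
$q{\left(A \right)} = -5 + A$
$K = -7$ ($K = -6 - 1 = -7$)
$\left(66 + \left(q{\left(-5 \right)} + 7\right) K\right) 92 = \left(66 + \left(\left(-5 - 5\right) + 7\right) \left(-7\right)\right) 92 = \left(66 + \left(-10 + 7\right) \left(-7\right)\right) 92 = \left(66 - -21\right) 92 = \left(66 + 21\right) 92 = 87 \cdot 92 = 8004$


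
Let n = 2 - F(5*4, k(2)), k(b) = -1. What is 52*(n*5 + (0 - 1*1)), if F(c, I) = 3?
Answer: -312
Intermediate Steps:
n = -1 (n = 2 - 1*3 = 2 - 3 = -1)
52*(n*5 + (0 - 1*1)) = 52*(-1*5 + (0 - 1*1)) = 52*(-5 + (0 - 1)) = 52*(-5 - 1) = 52*(-6) = -312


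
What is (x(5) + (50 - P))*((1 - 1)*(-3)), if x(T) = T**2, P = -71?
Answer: 0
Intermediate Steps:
(x(5) + (50 - P))*((1 - 1)*(-3)) = (5**2 + (50 - 1*(-71)))*((1 - 1)*(-3)) = (25 + (50 + 71))*(0*(-3)) = (25 + 121)*0 = 146*0 = 0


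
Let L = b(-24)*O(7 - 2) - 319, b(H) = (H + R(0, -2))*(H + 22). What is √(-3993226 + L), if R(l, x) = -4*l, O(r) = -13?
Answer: I*√3994169 ≈ 1998.5*I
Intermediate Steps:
b(H) = H*(22 + H) (b(H) = (H - 4*0)*(H + 22) = (H + 0)*(22 + H) = H*(22 + H))
L = -943 (L = -24*(22 - 24)*(-13) - 319 = -24*(-2)*(-13) - 319 = 48*(-13) - 319 = -624 - 319 = -943)
√(-3993226 + L) = √(-3993226 - 943) = √(-3994169) = I*√3994169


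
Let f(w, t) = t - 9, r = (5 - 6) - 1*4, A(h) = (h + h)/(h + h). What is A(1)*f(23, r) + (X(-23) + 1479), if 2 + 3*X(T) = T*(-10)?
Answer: 1541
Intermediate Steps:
A(h) = 1 (A(h) = (2*h)/((2*h)) = (2*h)*(1/(2*h)) = 1)
r = -5 (r = -1 - 4 = -5)
X(T) = -2/3 - 10*T/3 (X(T) = -2/3 + (T*(-10))/3 = -2/3 + (-10*T)/3 = -2/3 - 10*T/3)
f(w, t) = -9 + t
A(1)*f(23, r) + (X(-23) + 1479) = 1*(-9 - 5) + ((-2/3 - 10/3*(-23)) + 1479) = 1*(-14) + ((-2/3 + 230/3) + 1479) = -14 + (76 + 1479) = -14 + 1555 = 1541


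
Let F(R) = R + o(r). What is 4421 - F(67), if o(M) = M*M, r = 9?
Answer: 4273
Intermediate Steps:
o(M) = M**2
F(R) = 81 + R (F(R) = R + 9**2 = R + 81 = 81 + R)
4421 - F(67) = 4421 - (81 + 67) = 4421 - 1*148 = 4421 - 148 = 4273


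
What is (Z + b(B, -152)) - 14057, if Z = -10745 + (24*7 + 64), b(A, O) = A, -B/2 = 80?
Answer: -24730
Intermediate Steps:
B = -160 (B = -2*80 = -160)
Z = -10513 (Z = -10745 + (168 + 64) = -10745 + 232 = -10513)
(Z + b(B, -152)) - 14057 = (-10513 - 160) - 14057 = -10673 - 14057 = -24730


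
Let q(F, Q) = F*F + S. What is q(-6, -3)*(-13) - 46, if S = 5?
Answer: -579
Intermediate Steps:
q(F, Q) = 5 + F² (q(F, Q) = F*F + 5 = F² + 5 = 5 + F²)
q(-6, -3)*(-13) - 46 = (5 + (-6)²)*(-13) - 46 = (5 + 36)*(-13) - 46 = 41*(-13) - 46 = -533 - 46 = -579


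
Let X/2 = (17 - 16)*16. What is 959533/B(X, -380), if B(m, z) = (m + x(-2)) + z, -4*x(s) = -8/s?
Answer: -959533/349 ≈ -2749.4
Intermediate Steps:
x(s) = 2/s (x(s) = -(-2)/s = 2/s)
X = 32 (X = 2*((17 - 16)*16) = 2*(1*16) = 2*16 = 32)
B(m, z) = -1 + m + z (B(m, z) = (m + 2/(-2)) + z = (m + 2*(-1/2)) + z = (m - 1) + z = (-1 + m) + z = -1 + m + z)
959533/B(X, -380) = 959533/(-1 + 32 - 380) = 959533/(-349) = 959533*(-1/349) = -959533/349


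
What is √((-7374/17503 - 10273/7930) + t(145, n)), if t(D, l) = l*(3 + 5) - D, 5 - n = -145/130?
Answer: I*√1884005475378981110/138798790 ≈ 9.8891*I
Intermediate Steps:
n = 159/26 (n = 5 - (-145)/130 = 5 - 1*(-29/26) = 5 + 29/26 = 159/26 ≈ 6.1154)
t(D, l) = -D + 8*l (t(D, l) = l*8 - D = 8*l - D = -D + 8*l)
√((-7374/17503 - 10273/7930) + t(145, n)) = √((-7374/17503 - 10273/7930) + (-1*145 + 8*(159/26))) = √((-7374*1/17503 - 10273*1/7930) + (-145 + 636/13)) = √((-7374/17503 - 10273/7930) - 1249/13) = √(-238284139/138798790 - 1249/13) = √(-13573644809/138798790) = I*√1884005475378981110/138798790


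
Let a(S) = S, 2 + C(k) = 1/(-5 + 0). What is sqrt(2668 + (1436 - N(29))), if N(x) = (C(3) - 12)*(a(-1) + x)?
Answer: 2*sqrt(28135)/5 ≈ 67.094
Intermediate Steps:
C(k) = -11/5 (C(k) = -2 + 1/(-5 + 0) = -2 + 1/(-5) = -2 - 1/5 = -11/5)
N(x) = 71/5 - 71*x/5 (N(x) = (-11/5 - 12)*(-1 + x) = -71*(-1 + x)/5 = 71/5 - 71*x/5)
sqrt(2668 + (1436 - N(29))) = sqrt(2668 + (1436 - (71/5 - 71/5*29))) = sqrt(2668 + (1436 - (71/5 - 2059/5))) = sqrt(2668 + (1436 - 1*(-1988/5))) = sqrt(2668 + (1436 + 1988/5)) = sqrt(2668 + 9168/5) = sqrt(22508/5) = 2*sqrt(28135)/5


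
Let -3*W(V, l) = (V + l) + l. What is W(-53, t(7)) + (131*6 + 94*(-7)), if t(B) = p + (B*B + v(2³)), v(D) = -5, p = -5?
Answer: 359/3 ≈ 119.67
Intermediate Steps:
t(B) = -10 + B² (t(B) = -5 + (B*B - 5) = -5 + (B² - 5) = -5 + (-5 + B²) = -10 + B²)
W(V, l) = -2*l/3 - V/3 (W(V, l) = -((V + l) + l)/3 = -(V + 2*l)/3 = -2*l/3 - V/3)
W(-53, t(7)) + (131*6 + 94*(-7)) = (-2*(-10 + 7²)/3 - ⅓*(-53)) + (131*6 + 94*(-7)) = (-2*(-10 + 49)/3 + 53/3) + (786 - 658) = (-⅔*39 + 53/3) + 128 = (-26 + 53/3) + 128 = -25/3 + 128 = 359/3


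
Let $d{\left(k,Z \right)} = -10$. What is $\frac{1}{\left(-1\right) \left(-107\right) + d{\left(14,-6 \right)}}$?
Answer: $\frac{1}{97} \approx 0.010309$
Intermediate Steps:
$\frac{1}{\left(-1\right) \left(-107\right) + d{\left(14,-6 \right)}} = \frac{1}{\left(-1\right) \left(-107\right) - 10} = \frac{1}{107 - 10} = \frac{1}{97}$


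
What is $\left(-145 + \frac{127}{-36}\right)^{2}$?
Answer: $\frac{28590409}{1296} \approx 22061.0$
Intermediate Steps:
$\left(-145 + \frac{127}{-36}\right)^{2} = \left(-145 + 127 \left(- \frac{1}{36}\right)\right)^{2} = \left(-145 - \frac{127}{36}\right)^{2} = \left(- \frac{5347}{36}\right)^{2} = \frac{28590409}{1296}$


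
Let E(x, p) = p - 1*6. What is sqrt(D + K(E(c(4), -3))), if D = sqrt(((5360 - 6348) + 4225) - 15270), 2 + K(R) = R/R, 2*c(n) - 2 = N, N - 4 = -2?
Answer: sqrt(-1 + 3*I*sqrt(1337)) ≈ 7.3722 + 7.4397*I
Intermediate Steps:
N = 2 (N = 4 - 2 = 2)
c(n) = 2 (c(n) = 1 + (1/2)*2 = 1 + 1 = 2)
E(x, p) = -6 + p (E(x, p) = p - 6 = -6 + p)
K(R) = -1 (K(R) = -2 + R/R = -2 + 1 = -1)
D = 3*I*sqrt(1337) (D = sqrt((-988 + 4225) - 15270) = sqrt(3237 - 15270) = sqrt(-12033) = 3*I*sqrt(1337) ≈ 109.7*I)
sqrt(D + K(E(c(4), -3))) = sqrt(3*I*sqrt(1337) - 1) = sqrt(-1 + 3*I*sqrt(1337))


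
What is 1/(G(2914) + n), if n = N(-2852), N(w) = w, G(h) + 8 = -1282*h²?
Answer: -1/10885972532 ≈ -9.1861e-11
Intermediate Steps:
G(h) = -8 - 1282*h²
n = -2852
1/(G(2914) + n) = 1/((-8 - 1282*2914²) - 2852) = 1/((-8 - 1282*8491396) - 2852) = 1/((-8 - 10885969672) - 2852) = 1/(-10885969680 - 2852) = 1/(-10885972532) = -1/10885972532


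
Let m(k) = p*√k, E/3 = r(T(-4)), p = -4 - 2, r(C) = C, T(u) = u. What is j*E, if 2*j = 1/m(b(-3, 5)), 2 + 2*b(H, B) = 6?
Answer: √2/2 ≈ 0.70711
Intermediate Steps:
b(H, B) = 2 (b(H, B) = -1 + (½)*6 = -1 + 3 = 2)
p = -6
E = -12 (E = 3*(-4) = -12)
m(k) = -6*√k
j = -√2/24 (j = 1/(2*((-6*√2))) = (-√2/12)/2 = -√2/24 ≈ -0.058926)
j*E = -√2/24*(-12) = √2/2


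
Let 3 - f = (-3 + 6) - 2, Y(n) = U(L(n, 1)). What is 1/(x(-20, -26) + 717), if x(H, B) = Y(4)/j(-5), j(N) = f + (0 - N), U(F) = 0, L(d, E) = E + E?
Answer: 1/717 ≈ 0.0013947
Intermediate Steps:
L(d, E) = 2*E
Y(n) = 0
f = 2 (f = 3 - ((-3 + 6) - 2) = 3 - (3 - 2) = 3 - 1*1 = 3 - 1 = 2)
j(N) = 2 - N (j(N) = 2 + (0 - N) = 2 - N)
x(H, B) = 0 (x(H, B) = 0/(2 - 1*(-5)) = 0/(2 + 5) = 0/7 = 0*(⅐) = 0)
1/(x(-20, -26) + 717) = 1/(0 + 717) = 1/717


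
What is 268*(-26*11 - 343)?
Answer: -168572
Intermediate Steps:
268*(-26*11 - 343) = 268*(-286 - 343) = 268*(-629) = -168572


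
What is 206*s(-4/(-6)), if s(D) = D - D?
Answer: 0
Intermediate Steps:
s(D) = 0
206*s(-4/(-6)) = 206*0 = 0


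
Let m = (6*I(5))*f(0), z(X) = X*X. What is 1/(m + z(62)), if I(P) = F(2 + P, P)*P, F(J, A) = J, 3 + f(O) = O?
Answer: 1/3214 ≈ 0.00031114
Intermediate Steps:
f(O) = -3 + O
I(P) = P*(2 + P) (I(P) = (2 + P)*P = P*(2 + P))
z(X) = X²
m = -630 (m = (6*(5*(2 + 5)))*(-3 + 0) = (6*(5*7))*(-3) = (6*35)*(-3) = 210*(-3) = -630)
1/(m + z(62)) = 1/(-630 + 62²) = 1/(-630 + 3844) = 1/3214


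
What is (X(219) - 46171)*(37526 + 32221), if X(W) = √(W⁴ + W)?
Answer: -3220288737 + 139494*√575064435 ≈ 1.2485e+8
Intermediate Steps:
X(W) = √(W + W⁴)
(X(219) - 46171)*(37526 + 32221) = (√(219 + 219⁴) - 46171)*(37526 + 32221) = (√(219 + 2300257521) - 46171)*69747 = (√2300257740 - 46171)*69747 = (2*√575064435 - 46171)*69747 = (-46171 + 2*√575064435)*69747 = -3220288737 + 139494*√575064435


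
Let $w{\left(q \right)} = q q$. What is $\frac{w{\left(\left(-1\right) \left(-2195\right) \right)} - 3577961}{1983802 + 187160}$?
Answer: $\frac{620032}{1085481} \approx 0.57121$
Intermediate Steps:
$w{\left(q \right)} = q^{2}$
$\frac{w{\left(\left(-1\right) \left(-2195\right) \right)} - 3577961}{1983802 + 187160} = \frac{\left(\left(-1\right) \left(-2195\right)\right)^{2} - 3577961}{1983802 + 187160} = \frac{2195^{2} - 3577961}{2170962} = \left(4818025 - 3577961\right) \frac{1}{2170962} = 1240064 \cdot \frac{1}{2170962} = \frac{620032}{1085481}$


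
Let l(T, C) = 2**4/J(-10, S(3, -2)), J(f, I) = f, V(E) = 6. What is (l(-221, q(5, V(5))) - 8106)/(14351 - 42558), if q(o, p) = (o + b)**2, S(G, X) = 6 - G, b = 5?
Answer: 40538/141035 ≈ 0.28743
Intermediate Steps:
q(o, p) = (5 + o)**2 (q(o, p) = (o + 5)**2 = (5 + o)**2)
l(T, C) = -8/5 (l(T, C) = 2**4/(-10) = 16*(-1/10) = -8/5)
(l(-221, q(5, V(5))) - 8106)/(14351 - 42558) = (-8/5 - 8106)/(14351 - 42558) = -40538/5/(-28207) = -40538/5*(-1/28207) = 40538/141035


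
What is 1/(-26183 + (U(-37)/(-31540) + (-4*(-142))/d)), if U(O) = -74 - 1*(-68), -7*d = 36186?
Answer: -285326610/7470737926111 ≈ -3.8193e-5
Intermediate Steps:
d = -36186/7 (d = -1/7*36186 = -36186/7 ≈ -5169.4)
U(O) = -6 (U(O) = -74 + 68 = -6)
1/(-26183 + (U(-37)/(-31540) + (-4*(-142))/d)) = 1/(-26183 + (-6/(-31540) + (-4*(-142))/(-36186/7))) = 1/(-26183 + (-6*(-1/31540) + 568*(-7/36186))) = 1/(-26183 + (3/15770 - 1988/18093)) = 1/(-26183 - 31296481/285326610) = 1/(-7470737926111/285326610) = -285326610/7470737926111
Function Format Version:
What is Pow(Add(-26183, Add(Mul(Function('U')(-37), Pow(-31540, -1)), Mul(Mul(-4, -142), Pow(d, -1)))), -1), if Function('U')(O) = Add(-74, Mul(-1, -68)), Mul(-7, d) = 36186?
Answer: Rational(-285326610, 7470737926111) ≈ -3.8193e-5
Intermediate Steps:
d = Rational(-36186, 7) (d = Mul(Rational(-1, 7), 36186) = Rational(-36186, 7) ≈ -5169.4)
Function('U')(O) = -6 (Function('U')(O) = Add(-74, 68) = -6)
Pow(Add(-26183, Add(Mul(Function('U')(-37), Pow(-31540, -1)), Mul(Mul(-4, -142), Pow(d, -1)))), -1) = Pow(Add(-26183, Add(Mul(-6, Pow(-31540, -1)), Mul(Mul(-4, -142), Pow(Rational(-36186, 7), -1)))), -1) = Pow(Add(-26183, Add(Mul(-6, Rational(-1, 31540)), Mul(568, Rational(-7, 36186)))), -1) = Pow(Add(-26183, Add(Rational(3, 15770), Rational(-1988, 18093))), -1) = Pow(Add(-26183, Rational(-31296481, 285326610)), -1) = Pow(Rational(-7470737926111, 285326610), -1) = Rational(-285326610, 7470737926111)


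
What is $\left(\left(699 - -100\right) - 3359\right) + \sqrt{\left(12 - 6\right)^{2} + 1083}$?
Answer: $-2560 + \sqrt{1119} \approx -2526.5$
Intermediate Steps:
$\left(\left(699 - -100\right) - 3359\right) + \sqrt{\left(12 - 6\right)^{2} + 1083} = \left(\left(699 + 100\right) - 3359\right) + \sqrt{6^{2} + 1083} = \left(799 - 3359\right) + \sqrt{36 + 1083} = -2560 + \sqrt{1119}$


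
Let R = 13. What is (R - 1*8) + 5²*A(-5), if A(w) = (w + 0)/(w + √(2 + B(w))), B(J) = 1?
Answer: 735/22 + 125*√3/22 ≈ 43.250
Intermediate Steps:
A(w) = w/(w + √3) (A(w) = (w + 0)/(w + √(2 + 1)) = w/(w + √3))
(R - 1*8) + 5²*A(-5) = (13 - 1*8) + 5²*(-5/(-5 + √3)) = (13 - 8) + 25*(-5/(-5 + √3)) = 5 - 125/(-5 + √3)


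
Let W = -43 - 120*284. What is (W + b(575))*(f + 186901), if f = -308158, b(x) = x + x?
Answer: 3998207061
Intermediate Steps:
b(x) = 2*x
W = -34123 (W = -43 - 34080 = -34123)
(W + b(575))*(f + 186901) = (-34123 + 2*575)*(-308158 + 186901) = (-34123 + 1150)*(-121257) = -32973*(-121257) = 3998207061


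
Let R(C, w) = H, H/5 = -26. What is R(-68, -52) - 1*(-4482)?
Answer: 4352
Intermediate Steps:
H = -130 (H = 5*(-26) = -130)
R(C, w) = -130
R(-68, -52) - 1*(-4482) = -130 - 1*(-4482) = -130 + 4482 = 4352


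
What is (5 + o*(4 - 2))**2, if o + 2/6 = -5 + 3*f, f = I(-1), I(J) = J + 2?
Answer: 1/9 ≈ 0.11111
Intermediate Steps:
I(J) = 2 + J
f = 1 (f = 2 - 1 = 1)
o = -7/3 (o = -1/3 + (-5 + 3*1) = -1/3 + (-5 + 3) = -1/3 - 2 = -7/3 ≈ -2.3333)
(5 + o*(4 - 2))**2 = (5 - 7*(4 - 2)/3)**2 = (5 - 7/3*2)**2 = (5 - 14/3)**2 = (1/3)**2 = 1/9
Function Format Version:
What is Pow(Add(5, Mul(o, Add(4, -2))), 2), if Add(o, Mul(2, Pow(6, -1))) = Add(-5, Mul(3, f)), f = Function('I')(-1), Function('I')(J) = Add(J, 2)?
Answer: Rational(1, 9) ≈ 0.11111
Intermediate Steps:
Function('I')(J) = Add(2, J)
f = 1 (f = Add(2, -1) = 1)
o = Rational(-7, 3) (o = Add(Rational(-1, 3), Add(-5, Mul(3, 1))) = Add(Rational(-1, 3), Add(-5, 3)) = Add(Rational(-1, 3), -2) = Rational(-7, 3) ≈ -2.3333)
Pow(Add(5, Mul(o, Add(4, -2))), 2) = Pow(Add(5, Mul(Rational(-7, 3), Add(4, -2))), 2) = Pow(Add(5, Mul(Rational(-7, 3), 2)), 2) = Pow(Add(5, Rational(-14, 3)), 2) = Pow(Rational(1, 3), 2) = Rational(1, 9)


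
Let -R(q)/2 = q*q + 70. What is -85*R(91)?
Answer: 1419670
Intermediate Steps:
R(q) = -140 - 2*q² (R(q) = -2*(q*q + 70) = -2*(q² + 70) = -2*(70 + q²) = -140 - 2*q²)
-85*R(91) = -85*(-140 - 2*91²) = -85*(-140 - 2*8281) = -85*(-140 - 16562) = -85*(-16702) = 1419670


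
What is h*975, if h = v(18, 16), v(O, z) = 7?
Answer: 6825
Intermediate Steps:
h = 7
h*975 = 7*975 = 6825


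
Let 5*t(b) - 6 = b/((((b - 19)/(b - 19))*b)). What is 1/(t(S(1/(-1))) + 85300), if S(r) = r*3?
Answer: 5/426507 ≈ 1.1723e-5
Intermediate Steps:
S(r) = 3*r
t(b) = 7/5 (t(b) = 6/5 + (b/((((b - 19)/(b - 19))*b)))/5 = 6/5 + (b/((((-19 + b)/(-19 + b))*b)))/5 = 6/5 + (b/((1*b)))/5 = 6/5 + (b/b)/5 = 6/5 + (1/5)*1 = 6/5 + 1/5 = 7/5)
1/(t(S(1/(-1))) + 85300) = 1/(7/5 + 85300) = 1/(426507/5) = 5/426507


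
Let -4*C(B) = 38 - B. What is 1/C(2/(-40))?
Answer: -80/761 ≈ -0.10512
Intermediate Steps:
C(B) = -19/2 + B/4 (C(B) = -(38 - B)/4 = -19/2 + B/4)
1/C(2/(-40)) = 1/(-19/2 + (2/(-40))/4) = 1/(-19/2 + (2*(-1/40))/4) = 1/(-19/2 + (¼)*(-1/20)) = 1/(-19/2 - 1/80) = 1/(-761/80) = -80/761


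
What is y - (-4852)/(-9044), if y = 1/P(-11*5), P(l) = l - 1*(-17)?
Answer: -2545/4522 ≈ -0.56280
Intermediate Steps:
P(l) = 17 + l (P(l) = l + 17 = 17 + l)
y = -1/38 (y = 1/(17 - 11*5) = 1/(17 - 55) = 1/(-38) = -1/38 ≈ -0.026316)
y - (-4852)/(-9044) = -1/38 - (-4852)/(-9044) = -1/38 - (-4852)*(-1)/9044 = -1/38 - 1*1213/2261 = -1/38 - 1213/2261 = -2545/4522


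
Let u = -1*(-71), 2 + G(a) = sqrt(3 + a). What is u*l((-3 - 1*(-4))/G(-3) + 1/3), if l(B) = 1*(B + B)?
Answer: -71/3 ≈ -23.667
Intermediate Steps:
G(a) = -2 + sqrt(3 + a)
l(B) = 2*B (l(B) = 1*(2*B) = 2*B)
u = 71
u*l((-3 - 1*(-4))/G(-3) + 1/3) = 71*(2*((-3 - 1*(-4))/(-2 + sqrt(3 - 3)) + 1/3)) = 71*(2*((-3 + 4)/(-2 + sqrt(0)) + 1*(1/3))) = 71*(2*(1/(-2 + 0) + 1/3)) = 71*(2*(1/(-2) + 1/3)) = 71*(2*(1*(-1/2) + 1/3)) = 71*(2*(-1/2 + 1/3)) = 71*(2*(-1/6)) = 71*(-1/3) = -71/3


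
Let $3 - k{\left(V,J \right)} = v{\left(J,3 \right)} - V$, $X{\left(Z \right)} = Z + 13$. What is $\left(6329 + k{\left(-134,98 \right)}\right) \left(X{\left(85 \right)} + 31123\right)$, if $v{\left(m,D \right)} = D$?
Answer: $193414095$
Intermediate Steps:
$X{\left(Z \right)} = 13 + Z$
$k{\left(V,J \right)} = V$ ($k{\left(V,J \right)} = 3 - \left(3 - V\right) = 3 + \left(-3 + V\right) = V$)
$\left(6329 + k{\left(-134,98 \right)}\right) \left(X{\left(85 \right)} + 31123\right) = \left(6329 - 134\right) \left(\left(13 + 85\right) + 31123\right) = 6195 \left(98 + 31123\right) = 6195 \cdot 31221 = 193414095$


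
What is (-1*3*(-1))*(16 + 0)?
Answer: 48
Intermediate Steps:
(-1*3*(-1))*(16 + 0) = -3*(-1)*16 = 3*16 = 48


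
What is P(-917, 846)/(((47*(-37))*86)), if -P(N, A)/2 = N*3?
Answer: -2751/74777 ≈ -0.036789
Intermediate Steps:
P(N, A) = -6*N (P(N, A) = -2*N*3 = -6*N)
P(-917, 846)/(((47*(-37))*86)) = (-6*(-917))/(((47*(-37))*86)) = 5502/((-1739*86)) = 5502/(-149554) = 5502*(-1/149554) = -2751/74777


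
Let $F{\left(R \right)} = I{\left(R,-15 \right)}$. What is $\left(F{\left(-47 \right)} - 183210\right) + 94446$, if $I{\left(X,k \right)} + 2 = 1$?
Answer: $-88765$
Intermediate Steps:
$I{\left(X,k \right)} = -1$ ($I{\left(X,k \right)} = -2 + 1 = -1$)
$F{\left(R \right)} = -1$
$\left(F{\left(-47 \right)} - 183210\right) + 94446 = \left(-1 - 183210\right) + 94446 = -183211 + 94446 = -88765$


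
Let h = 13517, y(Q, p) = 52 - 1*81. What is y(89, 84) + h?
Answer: 13488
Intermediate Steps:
y(Q, p) = -29 (y(Q, p) = 52 - 81 = -29)
y(89, 84) + h = -29 + 13517 = 13488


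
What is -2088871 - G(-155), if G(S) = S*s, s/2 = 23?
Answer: -2081741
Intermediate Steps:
s = 46 (s = 2*23 = 46)
G(S) = 46*S (G(S) = S*46 = 46*S)
-2088871 - G(-155) = -2088871 - 46*(-155) = -2088871 - 1*(-7130) = -2088871 + 7130 = -2081741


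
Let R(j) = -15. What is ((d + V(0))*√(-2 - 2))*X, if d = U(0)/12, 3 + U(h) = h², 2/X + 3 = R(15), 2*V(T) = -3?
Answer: 7*I/18 ≈ 0.38889*I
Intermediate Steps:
V(T) = -3/2 (V(T) = (½)*(-3) = -3/2)
X = -⅑ (X = 2/(-3 - 15) = 2/(-18) = 2*(-1/18) = -⅑ ≈ -0.11111)
U(h) = -3 + h²
d = -¼ (d = (-3 + 0²)/12 = (-3 + 0)*(1/12) = -3*1/12 = -¼ ≈ -0.25000)
((d + V(0))*√(-2 - 2))*X = ((-¼ - 3/2)*√(-2 - 2))*(-⅑) = -7*I/2*(-⅑) = 7*I/18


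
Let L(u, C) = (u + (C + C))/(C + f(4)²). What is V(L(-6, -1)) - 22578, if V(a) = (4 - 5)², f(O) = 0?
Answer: -22577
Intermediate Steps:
L(u, C) = (u + 2*C)/C (L(u, C) = (u + (C + C))/(C + 0²) = (u + 2*C)/(C + 0) = (u + 2*C)/C)
V(a) = 1 (V(a) = (-1)² = 1)
V(L(-6, -1)) - 22578 = 1 - 22578 = -22577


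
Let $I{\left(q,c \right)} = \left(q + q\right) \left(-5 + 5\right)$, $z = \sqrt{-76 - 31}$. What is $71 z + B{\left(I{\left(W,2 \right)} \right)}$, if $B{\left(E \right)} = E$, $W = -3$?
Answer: $71 i \sqrt{107} \approx 734.43 i$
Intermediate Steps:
$z = i \sqrt{107}$ ($z = \sqrt{-107} = i \sqrt{107} \approx 10.344 i$)
$I{\left(q,c \right)} = 0$ ($I{\left(q,c \right)} = 2 q 0 = 0$)
$71 z + B{\left(I{\left(W,2 \right)} \right)} = 71 i \sqrt{107} + 0 = 71 i \sqrt{107}$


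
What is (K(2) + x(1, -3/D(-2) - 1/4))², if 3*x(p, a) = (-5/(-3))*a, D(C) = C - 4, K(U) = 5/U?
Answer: 9025/1296 ≈ 6.9637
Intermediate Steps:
D(C) = -4 + C
x(p, a) = 5*a/9 (x(p, a) = ((-5/(-3))*a)/3 = ((-5*(-⅓))*a)/3 = (5*a/3)/3 = 5*a/9)
(K(2) + x(1, -3/D(-2) - 1/4))² = (5/2 + 5*(-3/(-4 - 2) - 1/4)/9)² = (5*(½) + 5*(-3/(-6) - 1*¼)/9)² = (5/2 + 5*(-3*(-⅙) - ¼)/9)² = (5/2 + 5*(½ - ¼)/9)² = (5/2 + (5/9)*(¼))² = (5/2 + 5/36)² = (95/36)² = 9025/1296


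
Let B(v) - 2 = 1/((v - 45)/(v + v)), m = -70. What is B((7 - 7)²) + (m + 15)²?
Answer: 3027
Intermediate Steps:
B(v) = 2 + 2*v/(-45 + v) (B(v) = 2 + 1/((v - 45)/(v + v)) = 2 + 1/((-45 + v)/((2*v))) = 2 + 1/((-45 + v)*(1/(2*v))) = 2 + 1/((-45 + v)/(2*v)) = 2 + 2*v/(-45 + v))
B((7 - 7)²) + (m + 15)² = 2*(-45 + 2*(7 - 7)²)/(-45 + (7 - 7)²) + (-70 + 15)² = 2*(-45 + 2*0²)/(-45 + 0²) + (-55)² = 2*(-45 + 2*0)/(-45 + 0) + 3025 = 2*(-45 + 0)/(-45) + 3025 = 2*(-1/45)*(-45) + 3025 = 2 + 3025 = 3027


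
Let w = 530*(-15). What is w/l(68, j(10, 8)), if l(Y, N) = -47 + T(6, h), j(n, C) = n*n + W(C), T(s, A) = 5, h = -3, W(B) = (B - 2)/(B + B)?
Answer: 1325/7 ≈ 189.29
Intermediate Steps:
W(B) = (-2 + B)/(2*B) (W(B) = (-2 + B)/((2*B)) = (-2 + B)*(1/(2*B)) = (-2 + B)/(2*B))
j(n, C) = n² + (-2 + C)/(2*C) (j(n, C) = n*n + (-2 + C)/(2*C) = n² + (-2 + C)/(2*C))
l(Y, N) = -42 (l(Y, N) = -47 + 5 = -42)
w = -7950
w/l(68, j(10, 8)) = -7950/(-42) = -7950*(-1/42) = 1325/7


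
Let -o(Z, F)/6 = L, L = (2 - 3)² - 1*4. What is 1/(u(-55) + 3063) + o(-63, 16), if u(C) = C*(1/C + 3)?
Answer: 52183/2899 ≈ 18.000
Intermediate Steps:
L = -3 (L = (-1)² - 4 = 1 - 4 = -3)
u(C) = C*(3 + 1/C)
o(Z, F) = 18 (o(Z, F) = -6*(-3) = 18)
1/(u(-55) + 3063) + o(-63, 16) = 1/((1 + 3*(-55)) + 3063) + 18 = 1/((1 - 165) + 3063) + 18 = 1/(-164 + 3063) + 18 = 1/2899 + 18 = 52183/2899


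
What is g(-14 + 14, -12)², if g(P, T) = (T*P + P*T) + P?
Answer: 0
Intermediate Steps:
g(P, T) = P + 2*P*T (g(P, T) = (P*T + P*T) + P = 2*P*T + P = P + 2*P*T)
g(-14 + 14, -12)² = ((-14 + 14)*(1 + 2*(-12)))² = (0*(1 - 24))² = (0*(-23))² = 0² = 0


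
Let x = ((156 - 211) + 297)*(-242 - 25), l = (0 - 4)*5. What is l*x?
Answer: 1292280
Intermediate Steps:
l = -20 (l = -4*5 = -20)
x = -64614 (x = (-55 + 297)*(-267) = 242*(-267) = -64614)
l*x = -20*(-64614) = 1292280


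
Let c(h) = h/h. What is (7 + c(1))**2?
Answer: 64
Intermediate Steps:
c(h) = 1
(7 + c(1))**2 = (7 + 1)**2 = 8**2 = 64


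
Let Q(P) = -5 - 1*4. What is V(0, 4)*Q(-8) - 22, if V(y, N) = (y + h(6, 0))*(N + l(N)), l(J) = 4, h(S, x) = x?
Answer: -22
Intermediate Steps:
Q(P) = -9 (Q(P) = -5 - 4 = -9)
V(y, N) = y*(4 + N) (V(y, N) = (y + 0)*(N + 4) = y*(4 + N))
V(0, 4)*Q(-8) - 22 = (0*(4 + 4))*(-9) - 22 = (0*8)*(-9) - 22 = 0*(-9) - 22 = 0 - 22 = -22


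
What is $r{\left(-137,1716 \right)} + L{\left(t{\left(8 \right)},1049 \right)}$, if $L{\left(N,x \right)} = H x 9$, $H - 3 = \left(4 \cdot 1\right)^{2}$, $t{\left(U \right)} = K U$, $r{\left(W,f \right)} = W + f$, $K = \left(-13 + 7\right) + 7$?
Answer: $180958$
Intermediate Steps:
$K = 1$ ($K = -6 + 7 = 1$)
$t{\left(U \right)} = U$ ($t{\left(U \right)} = 1 U = U$)
$H = 19$ ($H = 3 + \left(4 \cdot 1\right)^{2} = 3 + 4^{2} = 3 + 16 = 19$)
$L{\left(N,x \right)} = 171 x$ ($L{\left(N,x \right)} = 19 x 9 = 171 x$)
$r{\left(-137,1716 \right)} + L{\left(t{\left(8 \right)},1049 \right)} = \left(-137 + 1716\right) + 171 \cdot 1049 = 1579 + 179379 = 180958$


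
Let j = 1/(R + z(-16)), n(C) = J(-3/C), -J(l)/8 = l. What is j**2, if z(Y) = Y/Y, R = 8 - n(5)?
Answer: 25/441 ≈ 0.056689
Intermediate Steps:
J(l) = -8*l
n(C) = 24/C (n(C) = -(-24)/C = 24/C)
R = 16/5 (R = 8 - 24/5 = 16/5 ≈ 3.2000)
z(Y) = 1
j = 5/21 (j = 1/(16/5 + 1) = 1/(21/5) = 5/21 ≈ 0.23810)
j**2 = (5/21)**2 = 25/441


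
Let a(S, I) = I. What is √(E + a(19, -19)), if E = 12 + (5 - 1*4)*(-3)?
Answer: I*√10 ≈ 3.1623*I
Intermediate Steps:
E = 9 (E = 12 + (5 - 4)*(-3) = 12 + 1*(-3) = 12 - 3 = 9)
√(E + a(19, -19)) = √(9 - 19) = √(-10) = I*√10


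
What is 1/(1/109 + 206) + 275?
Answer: 6175234/22455 ≈ 275.00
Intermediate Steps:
1/(1/109 + 206) + 275 = 1/(22455/109) + 275 = 109/22455 + 275 = 6175234/22455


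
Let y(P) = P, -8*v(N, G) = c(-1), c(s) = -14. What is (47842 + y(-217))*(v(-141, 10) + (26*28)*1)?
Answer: 139017375/4 ≈ 3.4754e+7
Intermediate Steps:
v(N, G) = 7/4 (v(N, G) = -1/8*(-14) = 7/4)
(47842 + y(-217))*(v(-141, 10) + (26*28)*1) = (47842 - 217)*(7/4 + (26*28)*1) = 47625*(7/4 + 728*1) = 47625*(7/4 + 728) = 47625*(2919/4) = 139017375/4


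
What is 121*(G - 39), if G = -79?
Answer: -14278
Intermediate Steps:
121*(G - 39) = 121*(-79 - 39) = 121*(-118) = -14278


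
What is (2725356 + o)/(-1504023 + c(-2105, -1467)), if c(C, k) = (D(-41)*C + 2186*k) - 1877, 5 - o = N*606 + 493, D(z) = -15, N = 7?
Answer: -2720626/4681187 ≈ -0.58118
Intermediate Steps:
o = -4730 (o = 5 - (7*606 + 493) = 5 - (4242 + 493) = 5 - 1*4735 = 5 - 4735 = -4730)
c(C, k) = -1877 - 15*C + 2186*k (c(C, k) = (-15*C + 2186*k) - 1877 = -1877 - 15*C + 2186*k)
(2725356 + o)/(-1504023 + c(-2105, -1467)) = (2725356 - 4730)/(-1504023 + (-1877 - 15*(-2105) + 2186*(-1467))) = 2720626/(-1504023 + (-1877 + 31575 - 3206862)) = 2720626/(-1504023 - 3177164) = 2720626/(-4681187) = 2720626*(-1/4681187) = -2720626/4681187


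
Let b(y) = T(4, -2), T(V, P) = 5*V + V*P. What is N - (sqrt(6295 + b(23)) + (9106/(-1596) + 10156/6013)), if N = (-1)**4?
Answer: 3438725/685482 - sqrt(6307) ≈ -74.400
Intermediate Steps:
T(V, P) = 5*V + P*V
b(y) = 12 (b(y) = 4*(5 - 2) = 4*3 = 12)
N = 1
N - (sqrt(6295 + b(23)) + (9106/(-1596) + 10156/6013)) = 1 - (sqrt(6295 + 12) + (9106/(-1596) + 10156/6013)) = 1 - (sqrt(6307) + (9106*(-1/1596) + 10156*(1/6013))) = 1 - (sqrt(6307) + (-4553/798 + 10156/6013)) = 1 - (sqrt(6307) - 2753243/685482) = 1 - (-2753243/685482 + sqrt(6307)) = 1 + (2753243/685482 - sqrt(6307)) = 3438725/685482 - sqrt(6307)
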